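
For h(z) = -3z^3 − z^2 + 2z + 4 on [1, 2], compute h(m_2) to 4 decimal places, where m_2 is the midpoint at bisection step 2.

m = 1.5, h(m) = -5.375 (−); new bracket [1, 1.5]
m = 1.25, h(m) = -0.921875 (−); new bracket [1, 1.25]

-0.9219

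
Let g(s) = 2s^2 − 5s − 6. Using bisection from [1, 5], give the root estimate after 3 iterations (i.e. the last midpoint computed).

m = 3, g(m) = -3 (−); new bracket [3, 5]
m = 4, g(m) = 6 (+); new bracket [3, 4]
m = 3.5, g(m) = 1 (+); new bracket [3, 3.5]

3.5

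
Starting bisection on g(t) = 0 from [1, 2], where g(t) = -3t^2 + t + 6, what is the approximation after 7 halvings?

g(1.5) = 0.75 > 0, so the root lies in [1.5, 2]
g(1.75) = -1.4375 < 0, so the root lies in [1.5, 1.75]
g(1.625) = -0.296875 < 0, so the root lies in [1.5, 1.625]
g(1.5625) = 0.2383 > 0, so the root lies in [1.5625, 1.625]
g(1.59375) = -0.0264 < 0, so the root lies in [1.5625, 1.59375]
g(1.578125) = 0.1067 > 0, so the root lies in [1.578125, 1.59375]
g(1.5859375) = 0.0403 > 0, so the root lies in [1.5859375, 1.59375]

1.5859375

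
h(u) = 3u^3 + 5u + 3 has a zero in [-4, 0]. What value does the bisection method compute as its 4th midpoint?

midpoint -2: h = -31 < 0 → [-2, 0]
midpoint -1: h = -5 < 0 → [-1, 0]
midpoint -0.5: h = 0.125 > 0 → [-1, -0.5]
midpoint -0.75: h = -2.0156 < 0 → [-0.75, -0.5]

-0.75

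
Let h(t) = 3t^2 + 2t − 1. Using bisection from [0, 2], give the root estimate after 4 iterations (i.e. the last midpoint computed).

0.375

midpoint 1: h = 4 > 0 → [0, 1]
midpoint 0.5: h = 0.75 > 0 → [0, 0.5]
midpoint 0.25: h = -0.3125 < 0 → [0.25, 0.5]
midpoint 0.375: h = 0.1719 > 0 → [0.25, 0.375]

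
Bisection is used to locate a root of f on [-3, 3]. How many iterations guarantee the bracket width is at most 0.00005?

Width after n steps is 6/2^n. Need 2^n ≥ 6/0.00005 = 120000.
2^16 = 65536 < 120000 ≤ 2^17 = 131072, so n = 17.

17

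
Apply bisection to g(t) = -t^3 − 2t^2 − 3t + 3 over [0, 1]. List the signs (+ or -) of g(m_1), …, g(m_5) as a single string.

g(0.5) = 0.875 > 0, so the root lies in [0.5, 1]
g(0.75) = -0.796875 < 0, so the root lies in [0.5, 0.75]
g(0.625) = 0.099609 > 0, so the root lies in [0.625, 0.75]
g(0.6875) = -0.3328 < 0, so the root lies in [0.625, 0.6875]
g(0.65625) = -0.1127 < 0, so the root lies in [0.625, 0.65625]

+-+--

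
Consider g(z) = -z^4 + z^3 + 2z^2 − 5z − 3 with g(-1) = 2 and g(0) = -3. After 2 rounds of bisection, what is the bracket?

m = -0.5, g(m) = -0.1875 (−); new bracket [-1, -0.5]
m = -0.75, g(m) = 1.136719 (+); new bracket [-0.75, -0.5]

[-0.75, -0.5]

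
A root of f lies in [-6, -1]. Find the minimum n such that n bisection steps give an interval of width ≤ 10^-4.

Width after n steps is 5/2^n. Need 2^n ≥ 5/10^-4 = 50000.
2^15 = 32768 < 50000 ≤ 2^16 = 65536, so n = 16.

16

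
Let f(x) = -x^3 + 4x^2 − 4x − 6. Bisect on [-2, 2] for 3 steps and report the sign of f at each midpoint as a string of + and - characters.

midpoint 0: f = -6 < 0 → [-2, 0]
midpoint -1: f = 3 > 0 → [-1, 0]
midpoint -0.5: f = -2.875 < 0 → [-1, -0.5]

-+-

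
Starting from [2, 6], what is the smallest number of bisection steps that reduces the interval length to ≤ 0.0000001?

Width after n steps is 4/2^n. Need 2^n ≥ 4/0.0000001 = 40000000.
2^25 = 33554432 < 40000000 ≤ 2^26 = 67108864, so n = 26.

26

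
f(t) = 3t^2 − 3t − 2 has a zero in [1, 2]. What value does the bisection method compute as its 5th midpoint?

t = 1.5 gives f = 0.25, positive; keep [1, 1.5]
t = 1.25 gives f = -1.0625, negative; keep [1.25, 1.5]
t = 1.375 gives f = -0.453125, negative; keep [1.375, 1.5]
t = 1.4375 gives f = -0.1133, negative; keep [1.4375, 1.5]
t = 1.46875 gives f = 0.0654, positive; keep [1.4375, 1.46875]

1.46875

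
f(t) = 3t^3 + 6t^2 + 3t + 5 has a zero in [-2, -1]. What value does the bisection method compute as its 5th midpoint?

t = -1.5 gives f = 3.875, positive; keep [-2, -1.5]
t = -1.75 gives f = 2.046875, positive; keep [-2, -1.75]
t = -1.875 gives f = 0.693359, positive; keep [-2, -1.875]
t = -1.9375 gives f = -0.1086, negative; keep [-1.9375, -1.875]
t = -1.90625 gives f = 0.3033, positive; keep [-1.9375, -1.90625]

-1.90625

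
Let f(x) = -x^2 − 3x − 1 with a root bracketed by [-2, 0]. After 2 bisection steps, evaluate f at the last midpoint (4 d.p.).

0.2500

m = -1, f(m) = 1 (+); new bracket [-1, 0]
m = -0.5, f(m) = 0.25 (+); new bracket [-0.5, 0]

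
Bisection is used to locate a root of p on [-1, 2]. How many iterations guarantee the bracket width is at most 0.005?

10

Width after n steps is 3/2^n. Need 2^n ≥ 3/0.005 = 600.
2^9 = 512 < 600 ≤ 2^10 = 1024, so n = 10.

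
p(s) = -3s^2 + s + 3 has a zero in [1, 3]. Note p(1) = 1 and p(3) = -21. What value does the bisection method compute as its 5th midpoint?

midpoint 2: p = -7 < 0 → [1, 2]
midpoint 1.5: p = -2.25 < 0 → [1, 1.5]
midpoint 1.25: p = -0.4375 < 0 → [1, 1.25]
midpoint 1.125: p = 0.3281 > 0 → [1.125, 1.25]
midpoint 1.1875: p = -0.043 < 0 → [1.125, 1.1875]

1.1875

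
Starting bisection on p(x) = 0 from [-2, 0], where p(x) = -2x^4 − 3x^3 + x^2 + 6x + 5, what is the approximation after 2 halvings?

x = -1 gives p = 1, positive; keep [-2, -1]
x = -1.5 gives p = -1.75, negative; keep [-1.5, -1]

-1.5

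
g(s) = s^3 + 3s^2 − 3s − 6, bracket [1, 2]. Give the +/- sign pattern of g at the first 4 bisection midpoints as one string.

s = 1.5 gives g = -0.375, negative; keep [1.5, 2]
s = 1.75 gives g = 3.296875, positive; keep [1.5, 1.75]
s = 1.625 gives g = 1.337891, positive; keep [1.5, 1.625]
s = 1.5625 gives g = 0.4514, positive; keep [1.5, 1.5625]

-+++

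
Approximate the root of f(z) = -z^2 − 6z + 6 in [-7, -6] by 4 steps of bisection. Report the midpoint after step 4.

-6.8125

f(-6.5) = 2.75 > 0, so the root lies in [-7, -6.5]
f(-6.75) = 0.9375 > 0, so the root lies in [-7, -6.75]
f(-6.875) = -0.015625 < 0, so the root lies in [-6.875, -6.75]
f(-6.8125) = 0.4648 > 0, so the root lies in [-6.875, -6.8125]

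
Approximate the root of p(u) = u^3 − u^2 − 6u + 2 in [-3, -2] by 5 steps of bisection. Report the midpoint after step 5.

m = -2.5, p(m) = -4.875 (−); new bracket [-2.5, -2]
m = -2.25, p(m) = -0.953125 (−); new bracket [-2.25, -2]
m = -2.125, p(m) = 0.638672 (+); new bracket [-2.25, -2.125]
m = -2.1875, p(m) = -0.1277 (−); new bracket [-2.1875, -2.125]
m = -2.15625, p(m) = 0.2628 (+); new bracket [-2.1875, -2.15625]

-2.15625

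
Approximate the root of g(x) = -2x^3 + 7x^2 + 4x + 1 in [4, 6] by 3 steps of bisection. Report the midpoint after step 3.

4.25

midpoint 5: g = -54 < 0 → [4, 5]
midpoint 4.5: g = -21.5 < 0 → [4, 4.5]
midpoint 4.25: g = -9.09375 < 0 → [4, 4.25]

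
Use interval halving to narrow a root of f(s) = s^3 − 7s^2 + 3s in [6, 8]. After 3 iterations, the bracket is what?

[6.5, 6.75]

midpoint 7: f = 21 > 0 → [6, 7]
midpoint 6.5: f = -1.625 < 0 → [6.5, 7]
midpoint 6.75: f = 8.859375 > 0 → [6.5, 6.75]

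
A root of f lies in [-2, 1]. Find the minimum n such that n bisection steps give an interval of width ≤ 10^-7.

25

Width after n steps is 3/2^n. Need 2^n ≥ 3/10^-7 = 30000000.
2^24 = 16777216 < 30000000 ≤ 2^25 = 33554432, so n = 25.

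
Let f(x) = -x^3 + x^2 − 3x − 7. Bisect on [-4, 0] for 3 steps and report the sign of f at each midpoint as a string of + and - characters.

midpoint -2: f = 11 > 0 → [-2, 0]
midpoint -1: f = -2 < 0 → [-2, -1]
midpoint -1.5: f = 3.125 > 0 → [-1.5, -1]

+-+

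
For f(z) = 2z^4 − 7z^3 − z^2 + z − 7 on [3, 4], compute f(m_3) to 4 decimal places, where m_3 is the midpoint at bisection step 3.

m = 3.5, f(m) = -15.75 (−); new bracket [3.5, 4]
m = 3.75, f(m) = 9.054688 (+); new bracket [3.5, 3.75]
m = 3.625, f(m) = -4.606934 (−); new bracket [3.625, 3.75]

-4.6069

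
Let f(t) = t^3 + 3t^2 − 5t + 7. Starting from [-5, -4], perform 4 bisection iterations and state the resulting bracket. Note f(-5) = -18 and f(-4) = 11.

[-4.5, -4.4375]

midpoint -4.5: f = -0.875 < 0 → [-4.5, -4]
midpoint -4.25: f = 5.671875 > 0 → [-4.5, -4.25]
midpoint -4.375: f = 2.556641 > 0 → [-4.5, -4.375]
midpoint -4.4375: f = 0.8811 > 0 → [-4.5, -4.4375]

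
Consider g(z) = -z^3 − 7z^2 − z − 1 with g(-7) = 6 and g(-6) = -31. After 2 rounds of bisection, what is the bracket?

g(-6.5) = -15.625 < 0, so the root lies in [-7, -6.5]
g(-6.75) = -5.640625 < 0, so the root lies in [-7, -6.75]

[-7, -6.75]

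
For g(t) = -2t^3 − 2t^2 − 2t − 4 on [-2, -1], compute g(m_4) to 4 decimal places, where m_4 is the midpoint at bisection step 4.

g(-1.5) = 1.25 > 0, so the root lies in [-1.5, -1]
g(-1.25) = -0.71875 < 0, so the root lies in [-1.5, -1.25]
g(-1.375) = 0.167969 > 0, so the root lies in [-1.375, -1.25]
g(-1.3125) = -0.2983 < 0, so the root lies in [-1.375, -1.3125]

-0.2983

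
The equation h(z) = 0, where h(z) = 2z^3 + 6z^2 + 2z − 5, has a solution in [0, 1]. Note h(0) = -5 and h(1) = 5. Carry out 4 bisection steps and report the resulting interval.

[0.6875, 0.75]

z = 0.5 gives h = -2.25, negative; keep [0.5, 1]
z = 0.75 gives h = 0.71875, positive; keep [0.5, 0.75]
z = 0.625 gives h = -0.917969, negative; keep [0.625, 0.75]
z = 0.6875 gives h = -0.1392, negative; keep [0.6875, 0.75]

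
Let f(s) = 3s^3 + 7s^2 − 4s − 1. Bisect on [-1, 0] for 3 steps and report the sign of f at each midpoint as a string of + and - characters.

midpoint -0.5: f = 2.375 > 0 → [-0.5, 0]
midpoint -0.25: f = 0.390625 > 0 → [-0.25, 0]
midpoint -0.125: f = -0.396484 < 0 → [-0.25, -0.125]

++-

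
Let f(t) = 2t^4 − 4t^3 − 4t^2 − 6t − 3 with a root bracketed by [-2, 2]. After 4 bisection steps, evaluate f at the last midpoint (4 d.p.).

t = 0 gives f = -3, negative; keep [-2, 0]
t = -1 gives f = 5, positive; keep [-1, 0]
t = -0.5 gives f = -0.375, negative; keep [-1, -0.5]
t = -0.75 gives f = 1.5703, positive; keep [-0.75, -0.5]

1.5703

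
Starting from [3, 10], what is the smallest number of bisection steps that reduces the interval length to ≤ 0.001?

13

Width after n steps is 7/2^n. Need 2^n ≥ 7/0.001 = 7000.
2^12 = 4096 < 7000 ≤ 2^13 = 8192, so n = 13.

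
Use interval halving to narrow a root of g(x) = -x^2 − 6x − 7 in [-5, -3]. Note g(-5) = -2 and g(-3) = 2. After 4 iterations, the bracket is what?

x = -4 gives g = 1, positive; keep [-5, -4]
x = -4.5 gives g = -0.25, negative; keep [-4.5, -4]
x = -4.25 gives g = 0.4375, positive; keep [-4.5, -4.25]
x = -4.375 gives g = 0.1094, positive; keep [-4.5, -4.375]

[-4.5, -4.375]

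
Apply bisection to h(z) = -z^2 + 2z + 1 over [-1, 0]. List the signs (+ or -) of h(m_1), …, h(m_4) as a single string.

-++-

m = -0.5, h(m) = -0.25 (−); new bracket [-0.5, 0]
m = -0.25, h(m) = 0.4375 (+); new bracket [-0.5, -0.25]
m = -0.375, h(m) = 0.109375 (+); new bracket [-0.5, -0.375]
m = -0.4375, h(m) = -0.0664 (−); new bracket [-0.4375, -0.375]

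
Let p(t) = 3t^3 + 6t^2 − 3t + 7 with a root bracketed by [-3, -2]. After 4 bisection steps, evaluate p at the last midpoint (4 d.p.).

0.1658

t = -2.5 gives p = 5.125, positive; keep [-3, -2.5]
t = -2.75 gives p = -1.765625, negative; keep [-2.75, -2.5]
t = -2.625 gives p = 1.955078, positive; keep [-2.75, -2.625]
t = -2.6875 gives p = 0.1658, positive; keep [-2.75, -2.6875]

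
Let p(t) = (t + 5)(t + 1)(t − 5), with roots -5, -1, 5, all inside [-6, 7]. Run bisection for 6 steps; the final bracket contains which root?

m = 0.5, p(m) = -37.125 (−); new bracket [0.5, 7]
m = 3.75, p(m) = -51.953125 (−); new bracket [3.75, 7]
m = 5.375, p(m) = 24.802734 (+); new bracket [3.75, 5.375]
m = 4.5625, p(m) = -23.2712 (−); new bracket [4.5625, 5.375]
m = 4.96875, p(m) = -1.8594 (−); new bracket [4.96875, 5.375]
m = 5.171875, p(m) = 10.7902 (+); new bracket [4.96875, 5.171875]

5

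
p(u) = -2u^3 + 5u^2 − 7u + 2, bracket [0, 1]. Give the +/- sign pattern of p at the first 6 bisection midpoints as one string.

m = 0.5, p(m) = -0.5 (−); new bracket [0, 0.5]
m = 0.25, p(m) = 0.53125 (+); new bracket [0.25, 0.5]
m = 0.375, p(m) = -0.027344 (−); new bracket [0.25, 0.375]
m = 0.3125, p(m) = 0.2397 (+); new bracket [0.3125, 0.375]
m = 0.34375, p(m) = 0.1033 (+); new bracket [0.34375, 0.375]
m = 0.359375, p(m) = 0.0373 (+); new bracket [0.359375, 0.375]

-+-+++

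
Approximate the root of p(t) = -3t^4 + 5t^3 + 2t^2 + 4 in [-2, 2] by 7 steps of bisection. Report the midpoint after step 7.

-0.90625

p(0) = 4 > 0, so the root lies in [-2, 0]
p(-1) = -2 < 0, so the root lies in [-1, 0]
p(-0.5) = 3.6875 > 0, so the root lies in [-1, -0.5]
p(-0.75) = 2.0664 > 0, so the root lies in [-1, -0.75]
p(-0.875) = 0.4231 > 0, so the root lies in [-1, -0.875]
p(-0.9375) = -0.6795 < 0, so the root lies in [-0.9375, -0.875]
p(-0.90625) = -0.1024 < 0, so the root lies in [-0.90625, -0.875]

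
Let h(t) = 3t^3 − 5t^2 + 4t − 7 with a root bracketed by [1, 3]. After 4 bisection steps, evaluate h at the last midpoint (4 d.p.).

h(2) = 5 > 0, so the root lies in [1, 2]
h(1.5) = -2.125 < 0, so the root lies in [1.5, 2]
h(1.75) = 0.765625 > 0, so the root lies in [1.5, 1.75]
h(1.625) = -0.8301 < 0, so the root lies in [1.625, 1.75]

-0.8301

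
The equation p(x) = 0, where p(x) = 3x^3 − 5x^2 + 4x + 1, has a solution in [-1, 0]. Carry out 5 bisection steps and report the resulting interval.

[-0.21875, -0.1875]

x = -0.5 gives p = -2.625, negative; keep [-0.5, 0]
x = -0.25 gives p = -0.359375, negative; keep [-0.25, 0]
x = -0.125 gives p = 0.416016, positive; keep [-0.25, -0.125]
x = -0.1875 gives p = 0.0544, positive; keep [-0.25, -0.1875]
x = -0.21875 gives p = -0.1457, negative; keep [-0.21875, -0.1875]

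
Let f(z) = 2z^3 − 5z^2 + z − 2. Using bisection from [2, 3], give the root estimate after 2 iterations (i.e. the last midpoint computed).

midpoint 2.5: f = 0.5 > 0 → [2, 2.5]
midpoint 2.25: f = -2.28125 < 0 → [2.25, 2.5]

2.25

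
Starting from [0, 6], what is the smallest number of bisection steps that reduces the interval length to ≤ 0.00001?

Width after n steps is 6/2^n. Need 2^n ≥ 6/0.00001 = 600000.
2^19 = 524288 < 600000 ≤ 2^20 = 1048576, so n = 20.

20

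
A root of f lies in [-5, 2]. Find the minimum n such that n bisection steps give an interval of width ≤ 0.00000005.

28

Width after n steps is 7/2^n. Need 2^n ≥ 7/0.00000005 = 140000000.
2^27 = 134217728 < 140000000 ≤ 2^28 = 268435456, so n = 28.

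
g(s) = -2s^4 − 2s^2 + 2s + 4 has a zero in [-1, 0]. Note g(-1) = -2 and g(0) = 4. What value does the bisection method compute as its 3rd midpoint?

-0.875

midpoint -0.5: g = 2.375 > 0 → [-1, -0.5]
midpoint -0.75: g = 0.742188 > 0 → [-1, -0.75]
midpoint -0.875: g = -0.453613 < 0 → [-0.875, -0.75]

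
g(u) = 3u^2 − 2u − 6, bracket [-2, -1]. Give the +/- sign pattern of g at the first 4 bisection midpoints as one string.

+++-

m = -1.5, g(m) = 3.75 (+); new bracket [-1.5, -1]
m = -1.25, g(m) = 1.1875 (+); new bracket [-1.25, -1]
m = -1.125, g(m) = 0.046875 (+); new bracket [-1.125, -1]
m = -1.0625, g(m) = -0.4883 (−); new bracket [-1.125, -1.0625]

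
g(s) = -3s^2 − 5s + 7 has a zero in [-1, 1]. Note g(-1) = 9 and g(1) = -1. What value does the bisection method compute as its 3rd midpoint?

0.75

g(0) = 7 > 0, so the root lies in [0, 1]
g(0.5) = 3.75 > 0, so the root lies in [0.5, 1]
g(0.75) = 1.5625 > 0, so the root lies in [0.75, 1]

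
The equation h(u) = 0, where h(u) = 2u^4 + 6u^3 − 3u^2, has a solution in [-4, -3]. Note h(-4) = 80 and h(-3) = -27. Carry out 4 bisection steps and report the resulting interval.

[-3.4375, -3.375]

h(-3.5) = 6.125 > 0, so the root lies in [-3.5, -3]
h(-3.25) = -14.523438 < 0, so the root lies in [-3.5, -3.25]
h(-3.375) = -5.339355 < 0, so the root lies in [-3.5, -3.375]
h(-3.4375) = 0.0923 > 0, so the root lies in [-3.4375, -3.375]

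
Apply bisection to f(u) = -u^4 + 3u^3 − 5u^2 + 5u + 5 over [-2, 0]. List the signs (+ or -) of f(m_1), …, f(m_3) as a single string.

-+-

midpoint -1: f = -9 < 0 → [-1, 0]
midpoint -0.5: f = 0.8125 > 0 → [-1, -0.5]
midpoint -0.75: f = -3.144531 < 0 → [-0.75, -0.5]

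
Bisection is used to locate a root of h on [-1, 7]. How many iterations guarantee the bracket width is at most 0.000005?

21

Width after n steps is 8/2^n. Need 2^n ≥ 8/0.000005 = 1600000.
2^20 = 1048576 < 1600000 ≤ 2^21 = 2097152, so n = 21.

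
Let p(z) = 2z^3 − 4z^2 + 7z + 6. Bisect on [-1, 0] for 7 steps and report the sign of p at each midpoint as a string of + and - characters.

+--++--

midpoint -0.5: p = 1.25 > 0 → [-1, -0.5]
midpoint -0.75: p = -2.34375 < 0 → [-0.75, -0.5]
midpoint -0.625: p = -0.425781 < 0 → [-0.625, -0.5]
midpoint -0.5625: p = 0.4409 > 0 → [-0.625, -0.5625]
midpoint -0.59375: p = 0.015 > 0 → [-0.625, -0.59375]
midpoint -0.609375: p = -0.2035 < 0 → [-0.609375, -0.59375]
midpoint -0.6015625: p = -0.0938 < 0 → [-0.6015625, -0.59375]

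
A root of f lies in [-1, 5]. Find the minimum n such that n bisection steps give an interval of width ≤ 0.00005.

17

Width after n steps is 6/2^n. Need 2^n ≥ 6/0.00005 = 120000.
2^16 = 65536 < 120000 ≤ 2^17 = 131072, so n = 17.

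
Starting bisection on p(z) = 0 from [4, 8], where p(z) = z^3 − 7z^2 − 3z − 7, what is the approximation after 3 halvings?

7.5

p(6) = -61 < 0, so the root lies in [6, 8]
p(7) = -28 < 0, so the root lies in [7, 8]
p(7.5) = -1.375 < 0, so the root lies in [7.5, 8]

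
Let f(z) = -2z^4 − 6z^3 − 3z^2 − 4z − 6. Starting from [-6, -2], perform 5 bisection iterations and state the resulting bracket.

m = -4, f(m) = -166 (−); new bracket [-4, -2]
m = -3, f(m) = -21 (−); new bracket [-3, -2]
m = -2.5, f(m) = 0.875 (+); new bracket [-3, -2.5]
m = -2.75, f(m) = -7.2891 (−); new bracket [-2.75, -2.5]
m = -2.625, f(m) = -2.606 (−); new bracket [-2.625, -2.5]

[-2.625, -2.5]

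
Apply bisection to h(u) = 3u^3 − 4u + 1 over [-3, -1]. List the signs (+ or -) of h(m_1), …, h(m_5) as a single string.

u = -2 gives h = -15, negative; keep [-2, -1]
u = -1.5 gives h = -3.125, negative; keep [-1.5, -1]
u = -1.25 gives h = 0.140625, positive; keep [-1.5, -1.25]
u = -1.375 gives h = -1.2988, negative; keep [-1.375, -1.25]
u = -1.3125 gives h = -0.533, negative; keep [-1.3125, -1.25]

--+--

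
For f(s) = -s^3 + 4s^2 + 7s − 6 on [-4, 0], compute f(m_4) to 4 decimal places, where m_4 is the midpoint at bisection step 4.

-0.6406

m = -2, f(m) = 4 (+); new bracket [-2, 0]
m = -1, f(m) = -8 (−); new bracket [-2, -1]
m = -1.5, f(m) = -4.125 (−); new bracket [-2, -1.5]
m = -1.75, f(m) = -0.6406 (−); new bracket [-2, -1.75]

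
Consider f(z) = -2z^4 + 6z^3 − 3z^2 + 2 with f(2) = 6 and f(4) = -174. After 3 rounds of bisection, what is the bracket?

[2.25, 2.5]

f(3) = -25 < 0, so the root lies in [2, 3]
f(2.5) = -1.125 < 0, so the root lies in [2, 2.5]
f(2.25) = 3.898438 > 0, so the root lies in [2.25, 2.5]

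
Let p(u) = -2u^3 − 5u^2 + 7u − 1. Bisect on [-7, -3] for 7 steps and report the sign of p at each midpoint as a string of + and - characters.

p(-5) = 89 > 0, so the root lies in [-5, -3]
p(-4) = 19 > 0, so the root lies in [-4, -3]
p(-3.5) = -1 < 0, so the root lies in [-4, -3.5]
p(-3.75) = 7.9062 > 0, so the root lies in [-3.75, -3.5]
p(-3.625) = 3.1914 > 0, so the root lies in [-3.625, -3.5]
p(-3.5625) = 1.0317 > 0, so the root lies in [-3.5625, -3.5]
p(-3.53125) = 0.0001 > 0, so the root lies in [-3.53125, -3.5]

++-++++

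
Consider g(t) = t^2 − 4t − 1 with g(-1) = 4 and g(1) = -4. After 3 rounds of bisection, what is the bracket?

[-0.25, 0]

t = 0 gives g = -1, negative; keep [-1, 0]
t = -0.5 gives g = 1.25, positive; keep [-0.5, 0]
t = -0.25 gives g = 0.0625, positive; keep [-0.25, 0]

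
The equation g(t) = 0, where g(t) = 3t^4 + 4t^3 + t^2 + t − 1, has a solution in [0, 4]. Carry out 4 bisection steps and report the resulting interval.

[0.25, 0.5]

g(2) = 85 > 0, so the root lies in [0, 2]
g(1) = 8 > 0, so the root lies in [0, 1]
g(0.5) = 0.4375 > 0, so the root lies in [0, 0.5]
g(0.25) = -0.6133 < 0, so the root lies in [0.25, 0.5]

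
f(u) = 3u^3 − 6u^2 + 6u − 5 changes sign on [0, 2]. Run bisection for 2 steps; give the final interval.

u = 1 gives f = -2, negative; keep [1, 2]
u = 1.5 gives f = 0.625, positive; keep [1, 1.5]

[1, 1.5]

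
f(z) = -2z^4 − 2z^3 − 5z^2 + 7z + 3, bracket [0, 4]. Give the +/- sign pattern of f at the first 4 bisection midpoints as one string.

-+--

midpoint 2: f = -51 < 0 → [0, 2]
midpoint 1: f = 1 > 0 → [1, 2]
midpoint 1.5: f = -14.625 < 0 → [1, 1.5]
midpoint 1.25: f = -4.8516 < 0 → [1, 1.25]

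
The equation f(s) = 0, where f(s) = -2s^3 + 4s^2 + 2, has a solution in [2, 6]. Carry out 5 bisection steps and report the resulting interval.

[2.125, 2.25]

s = 4 gives f = -62, negative; keep [2, 4]
s = 3 gives f = -16, negative; keep [2, 3]
s = 2.5 gives f = -4.25, negative; keep [2, 2.5]
s = 2.25 gives f = -0.5312, negative; keep [2, 2.25]
s = 2.125 gives f = 0.8711, positive; keep [2.125, 2.25]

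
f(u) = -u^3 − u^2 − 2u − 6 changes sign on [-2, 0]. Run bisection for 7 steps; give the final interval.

[-1.78125, -1.765625]

f(-1) = -4 < 0, so the root lies in [-2, -1]
f(-1.5) = -1.875 < 0, so the root lies in [-2, -1.5]
f(-1.75) = -0.203125 < 0, so the root lies in [-2, -1.75]
f(-1.875) = 0.8262 > 0, so the root lies in [-1.875, -1.75]
f(-1.8125) = 0.2942 > 0, so the root lies in [-1.8125, -1.75]
f(-1.78125) = 0.0413 > 0, so the root lies in [-1.78125, -1.75]
f(-1.765625) = -0.082 < 0, so the root lies in [-1.78125, -1.765625]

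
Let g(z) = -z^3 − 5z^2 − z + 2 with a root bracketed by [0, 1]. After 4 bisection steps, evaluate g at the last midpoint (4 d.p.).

-0.3225

z = 0.5 gives g = 0.125, positive; keep [0.5, 1]
z = 0.75 gives g = -1.984375, negative; keep [0.5, 0.75]
z = 0.625 gives g = -0.822266, negative; keep [0.5, 0.625]
z = 0.5625 gives g = -0.3225, negative; keep [0.5, 0.5625]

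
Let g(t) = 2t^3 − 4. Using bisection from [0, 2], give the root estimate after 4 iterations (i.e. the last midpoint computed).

1.375

t = 1 gives g = -2, negative; keep [1, 2]
t = 1.5 gives g = 2.75, positive; keep [1, 1.5]
t = 1.25 gives g = -0.09375, negative; keep [1.25, 1.5]
t = 1.375 gives g = 1.1992, positive; keep [1.25, 1.375]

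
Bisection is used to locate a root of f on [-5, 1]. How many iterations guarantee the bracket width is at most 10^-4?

Width after n steps is 6/2^n. Need 2^n ≥ 6/10^-4 = 60000.
2^15 = 32768 < 60000 ≤ 2^16 = 65536, so n = 16.

16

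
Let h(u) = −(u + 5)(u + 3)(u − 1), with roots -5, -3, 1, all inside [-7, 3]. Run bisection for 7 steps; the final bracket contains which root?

u = -2 gives h = 9, positive; keep [-2, 3]
u = 0.5 gives h = 9.625, positive; keep [0.5, 3]
u = 1.75 gives h = -24.046875, negative; keep [0.5, 1.75]
u = 1.125 gives h = -3.1582, negative; keep [0.5, 1.125]
u = 0.8125 gives h = 4.155, positive; keep [0.8125, 1.125]
u = 0.96875 gives h = 0.7403, positive; keep [0.96875, 1.125]
u = 1.046875 gives h = -1.1471, negative; keep [0.96875, 1.046875]

1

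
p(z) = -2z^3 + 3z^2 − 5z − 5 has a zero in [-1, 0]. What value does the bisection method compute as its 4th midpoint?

-0.6875

z = -0.5 gives p = -1.5, negative; keep [-1, -0.5]
z = -0.75 gives p = 1.28125, positive; keep [-0.75, -0.5]
z = -0.625 gives p = -0.214844, negative; keep [-0.75, -0.625]
z = -0.6875 gives p = 0.5054, positive; keep [-0.6875, -0.625]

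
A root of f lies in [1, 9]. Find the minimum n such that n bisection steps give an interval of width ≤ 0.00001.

20

Width after n steps is 8/2^n. Need 2^n ≥ 8/0.00001 = 800000.
2^19 = 524288 < 800000 ≤ 2^20 = 1048576, so n = 20.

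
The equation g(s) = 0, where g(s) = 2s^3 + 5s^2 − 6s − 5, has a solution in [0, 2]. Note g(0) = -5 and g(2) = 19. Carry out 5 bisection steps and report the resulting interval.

[1.25, 1.3125]

s = 1 gives g = -4, negative; keep [1, 2]
s = 1.5 gives g = 4, positive; keep [1, 1.5]
s = 1.25 gives g = -0.78125, negative; keep [1.25, 1.5]
s = 1.375 gives g = 1.4023, positive; keep [1.25, 1.375]
s = 1.3125 gives g = 0.2603, positive; keep [1.25, 1.3125]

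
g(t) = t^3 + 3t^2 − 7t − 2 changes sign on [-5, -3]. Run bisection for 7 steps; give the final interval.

[-4.46875, -4.453125]

m = -4, g(m) = 10 (+); new bracket [-5, -4]
m = -4.5, g(m) = -0.875 (−); new bracket [-4.5, -4]
m = -4.25, g(m) = 5.171875 (+); new bracket [-4.5, -4.25]
m = -4.375, g(m) = 2.3066 (+); new bracket [-4.5, -4.375]
m = -4.4375, g(m) = 0.7561 (+); new bracket [-4.5, -4.4375]
m = -4.46875, g(m) = -0.0493 (−); new bracket [-4.46875, -4.4375]
m = -4.453125, g(m) = 0.3559 (+); new bracket [-4.46875, -4.453125]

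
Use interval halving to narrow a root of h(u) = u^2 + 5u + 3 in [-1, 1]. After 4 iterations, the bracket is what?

[-0.75, -0.625]

u = 0 gives h = 3, positive; keep [-1, 0]
u = -0.5 gives h = 0.75, positive; keep [-1, -0.5]
u = -0.75 gives h = -0.1875, negative; keep [-0.75, -0.5]
u = -0.625 gives h = 0.2656, positive; keep [-0.75, -0.625]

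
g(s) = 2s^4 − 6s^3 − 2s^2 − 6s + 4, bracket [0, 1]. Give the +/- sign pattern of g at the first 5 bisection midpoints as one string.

g(0.5) = -0.125 < 0, so the root lies in [0, 0.5]
g(0.25) = 2.289062 > 0, so the root lies in [0.25, 0.5]
g(0.375) = 1.191895 > 0, so the root lies in [0.375, 0.5]
g(0.4375) = 0.563 > 0, so the root lies in [0.4375, 0.5]
g(0.46875) = 0.2266 > 0, so the root lies in [0.46875, 0.5]

-++++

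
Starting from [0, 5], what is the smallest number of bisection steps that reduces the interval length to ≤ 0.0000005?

24

Width after n steps is 5/2^n. Need 2^n ≥ 5/0.0000005 = 10000000.
2^23 = 8388608 < 10000000 ≤ 2^24 = 16777216, so n = 24.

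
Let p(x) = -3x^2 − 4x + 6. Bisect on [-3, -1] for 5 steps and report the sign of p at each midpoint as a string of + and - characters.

x = -2 gives p = 2, positive; keep [-3, -2]
x = -2.5 gives p = -2.75, negative; keep [-2.5, -2]
x = -2.25 gives p = -0.1875, negative; keep [-2.25, -2]
x = -2.125 gives p = 0.9531, positive; keep [-2.25, -2.125]
x = -2.1875 gives p = 0.3945, positive; keep [-2.25, -2.1875]

+--++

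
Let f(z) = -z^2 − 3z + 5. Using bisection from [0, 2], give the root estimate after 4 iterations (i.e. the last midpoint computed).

1.125

midpoint 1: f = 1 > 0 → [1, 2]
midpoint 1.5: f = -1.75 < 0 → [1, 1.5]
midpoint 1.25: f = -0.3125 < 0 → [1, 1.25]
midpoint 1.125: f = 0.3594 > 0 → [1.125, 1.25]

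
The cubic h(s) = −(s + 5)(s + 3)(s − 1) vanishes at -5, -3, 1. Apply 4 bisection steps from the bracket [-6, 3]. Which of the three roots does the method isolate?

h(-1.5) = 13.125 > 0, so the root lies in [-1.5, 3]
h(0.75) = 5.390625 > 0, so the root lies in [0.75, 3]
h(1.875) = -29.326172 < 0, so the root lies in [0.75, 1.875]
h(1.3125) = -8.5071 < 0, so the root lies in [0.75, 1.3125]

1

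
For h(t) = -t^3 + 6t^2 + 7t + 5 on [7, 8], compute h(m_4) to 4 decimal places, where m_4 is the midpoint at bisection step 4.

m = 7.5, h(m) = -26.875 (−); new bracket [7, 7.5]
m = 7.25, h(m) = -9.953125 (−); new bracket [7, 7.25]
m = 7.125, h(m) = -2.236328 (−); new bracket [7, 7.125]
m = 7.0625, h(m) = 1.4412 (+); new bracket [7.0625, 7.125]

1.4412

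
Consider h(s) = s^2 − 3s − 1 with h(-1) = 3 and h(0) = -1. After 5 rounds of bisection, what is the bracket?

[-0.3125, -0.28125]

s = -0.5 gives h = 0.75, positive; keep [-0.5, 0]
s = -0.25 gives h = -0.1875, negative; keep [-0.5, -0.25]
s = -0.375 gives h = 0.265625, positive; keep [-0.375, -0.25]
s = -0.3125 gives h = 0.0352, positive; keep [-0.3125, -0.25]
s = -0.28125 gives h = -0.0771, negative; keep [-0.3125, -0.28125]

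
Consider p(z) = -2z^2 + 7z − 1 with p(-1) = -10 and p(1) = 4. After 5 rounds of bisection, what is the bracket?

[0.125, 0.1875]

m = 0, p(m) = -1 (−); new bracket [0, 1]
m = 0.5, p(m) = 2 (+); new bracket [0, 0.5]
m = 0.25, p(m) = 0.625 (+); new bracket [0, 0.25]
m = 0.125, p(m) = -0.1562 (−); new bracket [0.125, 0.25]
m = 0.1875, p(m) = 0.2422 (+); new bracket [0.125, 0.1875]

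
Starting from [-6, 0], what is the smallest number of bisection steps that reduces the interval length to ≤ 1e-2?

10

Width after n steps is 6/2^n. Need 2^n ≥ 6/1e-2 = 600.
2^9 = 512 < 600 ≤ 2^10 = 1024, so n = 10.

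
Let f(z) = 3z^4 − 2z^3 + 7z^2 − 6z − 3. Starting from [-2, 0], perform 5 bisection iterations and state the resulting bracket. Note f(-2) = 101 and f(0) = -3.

z = -1 gives f = 15, positive; keep [-1, 0]
z = -0.5 gives f = 2.1875, positive; keep [-0.5, 0]
z = -0.25 gives f = -1.019531, negative; keep [-0.5, -0.25]
z = -0.375 gives f = 0.3992, positive; keep [-0.375, -0.25]
z = -0.3125 gives f = -0.3518, negative; keep [-0.375, -0.3125]

[-0.375, -0.3125]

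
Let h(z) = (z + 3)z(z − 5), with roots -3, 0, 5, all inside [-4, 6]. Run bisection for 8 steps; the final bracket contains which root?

5

z = 1 gives h = -16, negative; keep [1, 6]
z = 3.5 gives h = -34.125, negative; keep [3.5, 6]
z = 4.75 gives h = -9.203125, negative; keep [4.75, 6]
z = 5.375 gives h = 16.8809, positive; keep [4.75, 5.375]
z = 5.0625 gives h = 2.551, positive; keep [4.75, 5.0625]
z = 4.90625 gives h = -3.6366, negative; keep [4.90625, 5.0625]
z = 4.984375 gives h = -0.6218, negative; keep [4.984375, 5.0625]
z = 5.0234375 gives h = 0.9447, positive; keep [4.984375, 5.0234375]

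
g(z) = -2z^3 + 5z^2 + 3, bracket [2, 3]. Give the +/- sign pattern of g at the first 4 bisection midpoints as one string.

g(2.5) = 3 > 0, so the root lies in [2.5, 3]
g(2.75) = -0.78125 < 0, so the root lies in [2.5, 2.75]
g(2.625) = 1.277344 > 0, so the root lies in [2.625, 2.75]
g(2.6875) = 0.2915 > 0, so the root lies in [2.6875, 2.75]

+-++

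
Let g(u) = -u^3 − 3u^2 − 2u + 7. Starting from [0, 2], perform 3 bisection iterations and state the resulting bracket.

[1, 1.25]

u = 1 gives g = 1, positive; keep [1, 2]
u = 1.5 gives g = -6.125, negative; keep [1, 1.5]
u = 1.25 gives g = -2.140625, negative; keep [1, 1.25]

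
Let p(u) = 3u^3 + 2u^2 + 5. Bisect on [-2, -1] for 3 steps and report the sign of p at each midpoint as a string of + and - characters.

u = -1.5 gives p = -0.625, negative; keep [-1.5, -1]
u = -1.25 gives p = 2.265625, positive; keep [-1.5, -1.25]
u = -1.375 gives p = 0.982422, positive; keep [-1.5, -1.375]

-++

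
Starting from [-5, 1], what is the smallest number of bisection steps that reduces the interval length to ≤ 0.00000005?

Width after n steps is 6/2^n. Need 2^n ≥ 6/0.00000005 = 120000000.
2^26 = 67108864 < 120000000 ≤ 2^27 = 134217728, so n = 27.

27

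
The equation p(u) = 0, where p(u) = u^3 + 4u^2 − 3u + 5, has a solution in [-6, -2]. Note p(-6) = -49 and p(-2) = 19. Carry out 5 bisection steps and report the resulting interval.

[-4.875, -4.75]

midpoint -4: p = 17 > 0 → [-6, -4]
midpoint -5: p = -5 < 0 → [-5, -4]
midpoint -4.5: p = 8.375 > 0 → [-5, -4.5]
midpoint -4.75: p = 2.3281 > 0 → [-5, -4.75]
midpoint -4.875: p = -1.1699 < 0 → [-4.875, -4.75]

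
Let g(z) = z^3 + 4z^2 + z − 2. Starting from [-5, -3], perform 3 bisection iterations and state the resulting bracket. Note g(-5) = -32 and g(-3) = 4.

[-3.75, -3.5]

z = -4 gives g = -6, negative; keep [-4, -3]
z = -3.5 gives g = 0.625, positive; keep [-4, -3.5]
z = -3.75 gives g = -2.234375, negative; keep [-3.75, -3.5]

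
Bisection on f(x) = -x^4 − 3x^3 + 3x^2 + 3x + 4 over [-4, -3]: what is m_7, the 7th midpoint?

-3.6796875

f(-3.5) = 8.8125 > 0, so the root lies in [-4, -3.5]
f(-3.75) = -4.613281 < 0, so the root lies in [-3.75, -3.5]
f(-3.625) = 2.775146 > 0, so the root lies in [-3.75, -3.625]
f(-3.6875) = -0.7417 < 0, so the root lies in [-3.6875, -3.625]
f(-3.65625) = 1.06 > 0, so the root lies in [-3.6875, -3.65625]
f(-3.671875) = 0.1701 > 0, so the root lies in [-3.6875, -3.671875]
f(-3.6796875) = -0.2831 < 0, so the root lies in [-3.6796875, -3.671875]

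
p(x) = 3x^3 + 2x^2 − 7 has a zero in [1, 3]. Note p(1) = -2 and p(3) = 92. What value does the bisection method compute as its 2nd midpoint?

midpoint 2: p = 25 > 0 → [1, 2]
midpoint 1.5: p = 7.625 > 0 → [1, 1.5]

1.5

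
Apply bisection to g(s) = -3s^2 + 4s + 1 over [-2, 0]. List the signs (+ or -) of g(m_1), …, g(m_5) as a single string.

g(-1) = -6 < 0, so the root lies in [-1, 0]
g(-0.5) = -1.75 < 0, so the root lies in [-0.5, 0]
g(-0.25) = -0.1875 < 0, so the root lies in [-0.25, 0]
g(-0.125) = 0.4531 > 0, so the root lies in [-0.25, -0.125]
g(-0.1875) = 0.1445 > 0, so the root lies in [-0.25, -0.1875]

---++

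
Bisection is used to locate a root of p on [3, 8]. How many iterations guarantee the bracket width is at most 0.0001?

16

Width after n steps is 5/2^n. Need 2^n ≥ 5/0.0001 = 50000.
2^15 = 32768 < 50000 ≤ 2^16 = 65536, so n = 16.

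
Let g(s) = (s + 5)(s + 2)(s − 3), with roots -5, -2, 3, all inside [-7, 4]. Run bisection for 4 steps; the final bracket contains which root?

3

midpoint -1.5: g = -7.875 < 0 → [-1.5, 4]
midpoint 1.25: g = -35.546875 < 0 → [1.25, 4]
midpoint 2.625: g = -13.224609 < 0 → [2.625, 4]
midpoint 3.3125: g = 13.8 > 0 → [2.625, 3.3125]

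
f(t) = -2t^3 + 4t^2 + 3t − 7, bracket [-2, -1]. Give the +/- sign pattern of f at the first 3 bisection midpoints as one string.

+-+

t = -1.5 gives f = 4.25, positive; keep [-1.5, -1]
t = -1.25 gives f = -0.59375, negative; keep [-1.5, -1.25]
t = -1.375 gives f = 1.636719, positive; keep [-1.375, -1.25]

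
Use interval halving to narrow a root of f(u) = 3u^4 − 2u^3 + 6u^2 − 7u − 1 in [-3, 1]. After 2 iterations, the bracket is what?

[-1, 0]

m = -1, f(m) = 17 (+); new bracket [-1, 1]
m = 0, f(m) = -1 (−); new bracket [-1, 0]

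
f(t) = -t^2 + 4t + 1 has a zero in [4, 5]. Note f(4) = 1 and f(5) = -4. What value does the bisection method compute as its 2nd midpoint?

4.25

midpoint 4.5: f = -1.25 < 0 → [4, 4.5]
midpoint 4.25: f = -0.0625 < 0 → [4, 4.25]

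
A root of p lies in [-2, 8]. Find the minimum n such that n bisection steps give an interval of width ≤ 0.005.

11

Width after n steps is 10/2^n. Need 2^n ≥ 10/0.005 = 2000.
2^10 = 1024 < 2000 ≤ 2^11 = 2048, so n = 11.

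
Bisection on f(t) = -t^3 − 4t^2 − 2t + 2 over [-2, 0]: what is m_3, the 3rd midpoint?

-1.25

t = -1 gives f = 1, positive; keep [-2, -1]
t = -1.5 gives f = -0.625, negative; keep [-1.5, -1]
t = -1.25 gives f = 0.203125, positive; keep [-1.5, -1.25]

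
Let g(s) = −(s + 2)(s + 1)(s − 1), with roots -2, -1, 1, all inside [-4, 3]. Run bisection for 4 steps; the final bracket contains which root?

midpoint -0.5: g = 1.125 > 0 → [-0.5, 3]
midpoint 1.25: g = -1.828125 < 0 → [-0.5, 1.25]
midpoint 0.375: g = 2.041016 > 0 → [0.375, 1.25]
midpoint 0.8125: g = 0.9558 > 0 → [0.8125, 1.25]

1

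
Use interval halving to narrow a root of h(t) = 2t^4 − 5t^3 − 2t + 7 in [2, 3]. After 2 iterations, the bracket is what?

[2.25, 2.5]

t = 2.5 gives h = 2, positive; keep [2, 2.5]
t = 2.25 gives h = -3.195312, negative; keep [2.25, 2.5]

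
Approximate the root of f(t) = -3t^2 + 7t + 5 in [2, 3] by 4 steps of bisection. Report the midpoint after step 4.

m = 2.5, f(m) = 3.75 (+); new bracket [2.5, 3]
m = 2.75, f(m) = 1.5625 (+); new bracket [2.75, 3]
m = 2.875, f(m) = 0.328125 (+); new bracket [2.875, 3]
m = 2.9375, f(m) = -0.3242 (−); new bracket [2.875, 2.9375]

2.9375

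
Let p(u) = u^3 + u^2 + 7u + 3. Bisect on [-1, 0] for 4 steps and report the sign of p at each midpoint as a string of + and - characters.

u = -0.5 gives p = -0.375, negative; keep [-0.5, 0]
u = -0.25 gives p = 1.296875, positive; keep [-0.5, -0.25]
u = -0.375 gives p = 0.462891, positive; keep [-0.5, -0.375]
u = -0.4375 gives p = 0.0452, positive; keep [-0.5, -0.4375]

-+++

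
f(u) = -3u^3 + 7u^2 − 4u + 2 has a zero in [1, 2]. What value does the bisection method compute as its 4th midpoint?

1.8125

f(1.5) = 1.625 > 0, so the root lies in [1.5, 2]
f(1.75) = 0.359375 > 0, so the root lies in [1.75, 2]
f(1.875) = -0.666016 < 0, so the root lies in [1.75, 1.875]
f(1.8125) = -0.1169 < 0, so the root lies in [1.75, 1.8125]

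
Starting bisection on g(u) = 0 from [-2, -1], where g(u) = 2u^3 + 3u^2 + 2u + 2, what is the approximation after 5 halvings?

midpoint -1.5: g = -1 < 0 → [-1.5, -1]
midpoint -1.25: g = 0.28125 > 0 → [-1.5, -1.25]
midpoint -1.375: g = -0.277344 < 0 → [-1.375, -1.25]
midpoint -1.3125: g = 0.021 > 0 → [-1.375, -1.3125]
midpoint -1.34375: g = -0.1232 < 0 → [-1.34375, -1.3125]

-1.34375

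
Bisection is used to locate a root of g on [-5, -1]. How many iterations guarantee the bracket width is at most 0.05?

Width after n steps is 4/2^n. Need 2^n ≥ 4/0.05 = 80.
2^6 = 64 < 80 ≤ 2^7 = 128, so n = 7.

7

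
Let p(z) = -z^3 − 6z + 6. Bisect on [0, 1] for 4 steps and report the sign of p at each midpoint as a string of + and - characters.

m = 0.5, p(m) = 2.875 (+); new bracket [0.5, 1]
m = 0.75, p(m) = 1.078125 (+); new bracket [0.75, 1]
m = 0.875, p(m) = 0.080078 (+); new bracket [0.875, 1]
m = 0.9375, p(m) = -0.449 (−); new bracket [0.875, 0.9375]

+++-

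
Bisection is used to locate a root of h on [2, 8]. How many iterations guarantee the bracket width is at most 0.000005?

21

Width after n steps is 6/2^n. Need 2^n ≥ 6/0.000005 = 1200000.
2^20 = 1048576 < 1200000 ≤ 2^21 = 2097152, so n = 21.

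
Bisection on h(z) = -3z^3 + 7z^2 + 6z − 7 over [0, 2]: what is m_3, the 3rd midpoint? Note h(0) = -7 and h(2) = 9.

h(1) = 3 > 0, so the root lies in [0, 1]
h(0.5) = -2.625 < 0, so the root lies in [0.5, 1]
h(0.75) = 0.171875 > 0, so the root lies in [0.5, 0.75]

0.75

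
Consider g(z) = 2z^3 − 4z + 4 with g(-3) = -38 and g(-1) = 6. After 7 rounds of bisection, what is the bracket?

midpoint -2: g = -4 < 0 → [-2, -1]
midpoint -1.5: g = 3.25 > 0 → [-2, -1.5]
midpoint -1.75: g = 0.28125 > 0 → [-2, -1.75]
midpoint -1.875: g = -1.6836 < 0 → [-1.875, -1.75]
midpoint -1.8125: g = -0.6587 < 0 → [-1.8125, -1.75]
midpoint -1.78125: g = -0.1783 < 0 → [-1.78125, -1.75]
midpoint -1.765625: g = 0.0541 > 0 → [-1.78125, -1.765625]

[-1.78125, -1.765625]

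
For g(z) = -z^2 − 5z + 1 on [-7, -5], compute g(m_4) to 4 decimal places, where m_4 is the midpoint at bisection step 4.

0.3594

midpoint -6: g = -5 < 0 → [-6, -5]
midpoint -5.5: g = -1.75 < 0 → [-5.5, -5]
midpoint -5.25: g = -0.3125 < 0 → [-5.25, -5]
midpoint -5.125: g = 0.3594 > 0 → [-5.25, -5.125]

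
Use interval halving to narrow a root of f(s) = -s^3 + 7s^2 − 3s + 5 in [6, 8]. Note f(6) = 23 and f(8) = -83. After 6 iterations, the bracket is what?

[6.65625, 6.6875]

midpoint 7: f = -16 < 0 → [6, 7]
midpoint 6.5: f = 6.625 > 0 → [6.5, 7]
midpoint 6.75: f = -3.859375 < 0 → [6.5, 6.75]
midpoint 6.625: f = 1.584 > 0 → [6.625, 6.75]
midpoint 6.6875: f = -1.0867 < 0 → [6.625, 6.6875]
midpoint 6.65625: f = 0.2613 > 0 → [6.65625, 6.6875]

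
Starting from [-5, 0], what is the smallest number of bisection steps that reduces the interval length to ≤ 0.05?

7

Width after n steps is 5/2^n. Need 2^n ≥ 5/0.05 = 100.
2^6 = 64 < 100 ≤ 2^7 = 128, so n = 7.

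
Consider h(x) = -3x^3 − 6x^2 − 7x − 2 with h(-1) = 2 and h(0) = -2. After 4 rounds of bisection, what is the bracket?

[-0.4375, -0.375]

h(-0.5) = 0.375 > 0, so the root lies in [-0.5, 0]
h(-0.25) = -0.578125 < 0, so the root lies in [-0.5, -0.25]
h(-0.375) = -0.060547 < 0, so the root lies in [-0.5, -0.375]
h(-0.4375) = 0.1653 > 0, so the root lies in [-0.4375, -0.375]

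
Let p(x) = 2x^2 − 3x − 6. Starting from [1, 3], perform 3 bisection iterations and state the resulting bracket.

[2.5, 2.75]

midpoint 2: p = -4 < 0 → [2, 3]
midpoint 2.5: p = -1 < 0 → [2.5, 3]
midpoint 2.75: p = 0.875 > 0 → [2.5, 2.75]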